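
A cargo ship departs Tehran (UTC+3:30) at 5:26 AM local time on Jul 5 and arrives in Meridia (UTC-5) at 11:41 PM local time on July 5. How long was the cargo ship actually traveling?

Departure in UTC: 5:26 AM − 3:30 = 1:56 AM on Jul 5.
Arrival in UTC: 11:41 PM + 5:00 = 4:41 AM on Jul 6.
Elapsed = 4:41 AM − 1:56 AM (+1 day) = 26 hours 45 minutes.

26 hours 45 minutes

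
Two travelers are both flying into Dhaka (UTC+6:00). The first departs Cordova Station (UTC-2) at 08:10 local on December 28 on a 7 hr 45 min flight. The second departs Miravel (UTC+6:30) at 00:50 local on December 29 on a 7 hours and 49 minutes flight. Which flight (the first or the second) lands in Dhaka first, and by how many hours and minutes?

Flight 1 in UTC: 08:10 + 2:00 = 10:10 on Dec 28.
+7 hours 45 minutes → arrive 17:55 UTC on Dec 28.
Flight 2 in UTC: 00:50 − 6:30 = 18:20 on Dec 28.
+7 hours 49 minutes → arrive 02:09 UTC on Dec 29.
Flight 1 lands earlier by 8 hours 14 minutes.

the first, by 8 hours 14 minutes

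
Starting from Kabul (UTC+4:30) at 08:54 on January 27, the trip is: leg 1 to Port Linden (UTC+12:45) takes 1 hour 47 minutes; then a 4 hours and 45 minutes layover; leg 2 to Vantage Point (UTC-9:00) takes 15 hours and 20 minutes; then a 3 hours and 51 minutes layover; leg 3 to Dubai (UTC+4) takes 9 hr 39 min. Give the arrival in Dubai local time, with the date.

19:46 on January 28

Convert departure to UTC: 08:54 − 4:30 = 04:24 UTC on Jan 27.
Add 1 hour and 47 minutes leg 1 → 06:11 UTC.
Add 4 hours 45 minutes layover in Port Linden → 10:56 UTC.
Add 15 hours 20 minutes leg 2 → 02:16 UTC (Jan 28).
Add 3 hours 51 minutes layover in Vantage Point → 06:07 UTC.
Add 9 hours 39 minutes leg 3 → 15:46 UTC.
Dubai is UTC+4:00, so local arrival = 15:46 + 4:00 = 19:46 on Jan 28.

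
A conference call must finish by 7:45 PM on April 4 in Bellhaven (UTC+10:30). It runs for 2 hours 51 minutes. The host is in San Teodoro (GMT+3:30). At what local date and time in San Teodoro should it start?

9:54 AM on April 4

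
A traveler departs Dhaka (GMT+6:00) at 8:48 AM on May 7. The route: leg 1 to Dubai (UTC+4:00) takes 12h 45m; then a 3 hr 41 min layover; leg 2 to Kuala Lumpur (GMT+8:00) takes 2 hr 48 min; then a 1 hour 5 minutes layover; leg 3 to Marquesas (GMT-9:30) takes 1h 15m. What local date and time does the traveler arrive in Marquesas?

2:52 PM on May 7

Convert departure to UTC: 8:48 AM − 6:00 = 2:48 AM UTC on May 7.
Add 12 hours 45 minutes leg 1 → 3:33 PM UTC.
Add 3 hours and 41 minutes layover in Dubai → 7:14 PM UTC.
Add 2 hours and 48 minutes leg 2 → 10:02 PM UTC.
Add 1 hour 5 minutes layover in Kuala Lumpur → 11:07 PM UTC.
Add 1 hour and 15 minutes leg 3 → 12:22 AM UTC (May 8).
Marquesas is UTC−9:30, so local arrival = 12:22 AM − 9:30 = 2:52 PM on May 7.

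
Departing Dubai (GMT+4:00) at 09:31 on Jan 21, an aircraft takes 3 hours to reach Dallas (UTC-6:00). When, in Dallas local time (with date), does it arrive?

Convert departure to UTC: 09:31 − 4:00 = 05:31 UTC on Jan 21.
Add 3 hours travel time → 08:31 UTC.
Dallas is UTC−6:00, so local arrival = 08:31 − 6:00 = 02:31 on Jan 21.

02:31 on Jan 21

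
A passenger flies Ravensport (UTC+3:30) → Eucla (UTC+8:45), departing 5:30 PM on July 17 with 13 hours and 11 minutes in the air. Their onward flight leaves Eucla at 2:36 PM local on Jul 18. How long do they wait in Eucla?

Convert departure to UTC: 5:30 PM − 3:30 = 2:00 PM UTC on Jul 17.
Add 13 hours and 11 minutes flight time → 3:11 AM UTC (Jul 18).
Eucla is UTC+8:45, so local arrival = 3:11 AM + 8:45 = 11:56 AM on Jul 18.
Layover = 2:36 PM − 11:56 AM = 2 hours 40 minutes.

2 hours 40 minutes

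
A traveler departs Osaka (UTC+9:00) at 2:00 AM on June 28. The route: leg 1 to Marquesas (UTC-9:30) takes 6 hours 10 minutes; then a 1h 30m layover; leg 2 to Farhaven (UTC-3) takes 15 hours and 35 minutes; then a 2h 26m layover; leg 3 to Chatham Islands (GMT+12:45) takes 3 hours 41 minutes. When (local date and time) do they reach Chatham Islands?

11:07 AM on Jun 29

Convert departure to UTC: 2:00 AM − 9:00 = 5:00 PM UTC on Jun 27.
Add 6 hours 10 minutes leg 1 → 11:10 PM UTC.
Add 1 hour and 30 minutes layover in Marquesas → 12:40 AM UTC (Jun 28).
Add 15 hours 35 minutes leg 2 → 4:15 PM UTC.
Add 2 hours and 26 minutes layover in Farhaven → 6:41 PM UTC.
Add 3 hours and 41 minutes leg 3 → 10:22 PM UTC.
Chatham Islands is UTC+12:45, so local arrival = 10:22 PM + 12:45 = 11:07 AM on Jun 29.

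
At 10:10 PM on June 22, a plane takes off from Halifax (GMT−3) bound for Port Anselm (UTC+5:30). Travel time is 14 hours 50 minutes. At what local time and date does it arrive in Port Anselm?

9:30 PM on June 23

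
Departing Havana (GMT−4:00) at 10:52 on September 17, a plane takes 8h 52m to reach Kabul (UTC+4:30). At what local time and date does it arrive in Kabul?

04:14 on September 18

Convert departure to UTC: 10:52 + 4:00 = 14:52 UTC on Sep 17.
Add 8 hours and 52 minutes travel time → 23:44 UTC.
Kabul is UTC+4:30, so local arrival = 23:44 + 4:30 = 04:14 on Sep 18.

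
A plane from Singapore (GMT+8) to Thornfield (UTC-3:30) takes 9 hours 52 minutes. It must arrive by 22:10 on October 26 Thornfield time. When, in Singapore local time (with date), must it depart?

23:48 on October 26

Target arrival in UTC: 22:10 + 3:30 = 01:40 on Oct 27.
Subtract 9 hours 52 minutes → departure 15:48 UTC on Oct 26.
Singapore is UTC+8:00: 15:48 + 8:00 = 23:48 on Oct 26.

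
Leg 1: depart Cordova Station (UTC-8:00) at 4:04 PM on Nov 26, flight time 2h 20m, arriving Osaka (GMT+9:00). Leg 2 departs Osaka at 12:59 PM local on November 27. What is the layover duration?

Convert departure to UTC: 4:04 PM + 8:00 = 12:04 AM UTC on Nov 27.
Add 2 hours 20 minutes flight time → 2:24 AM UTC.
Osaka is UTC+9:00, so local arrival = 2:24 AM + 9:00 = 11:24 AM on Nov 27.
Layover = 12:59 PM − 11:24 AM = 1 hour 35 minutes.

1 hour 35 minutes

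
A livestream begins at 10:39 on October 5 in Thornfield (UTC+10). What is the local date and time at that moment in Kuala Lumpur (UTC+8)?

08:39 on October 5

Kuala Lumpur is 2:00 behind Thornfield.
Shift by the zone difference: 10:39 − 2:00 = 08:39 on Oct 5 in Kuala Lumpur.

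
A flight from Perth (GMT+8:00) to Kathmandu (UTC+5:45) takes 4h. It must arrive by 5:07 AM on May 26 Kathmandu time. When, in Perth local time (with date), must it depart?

Target arrival in UTC: 5:07 AM − 5:45 = 11:22 PM on May 25.
Subtract 4 hours → departure 7:22 PM UTC on May 25.
Perth is UTC+8:00: 7:22 PM + 8:00 = 3:22 AM on May 26.

3:22 AM on May 26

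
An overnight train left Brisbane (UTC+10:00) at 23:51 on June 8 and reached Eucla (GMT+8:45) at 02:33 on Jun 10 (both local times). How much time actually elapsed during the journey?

Eucla is 1:15 behind Brisbane.
Clock-face elapsed time (ignoring zones) is 26 hours 42 minutes.
Actual elapsed = 26 hours 42 minutes + 1:15 = 27 hours 57 minutes.

27 hours 57 minutes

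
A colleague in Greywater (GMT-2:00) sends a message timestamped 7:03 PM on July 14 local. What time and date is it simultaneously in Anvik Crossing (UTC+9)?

6:03 AM on July 15

Anvik Crossing is 11:00 ahead of Greywater.
Shift by the zone difference: 7:03 PM + 11:00 = 6:03 AM on Jul 15 in Anvik Crossing.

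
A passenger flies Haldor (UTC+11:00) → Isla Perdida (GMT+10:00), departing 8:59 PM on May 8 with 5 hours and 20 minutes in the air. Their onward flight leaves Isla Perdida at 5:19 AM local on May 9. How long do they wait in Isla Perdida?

4 hours

Convert departure to UTC: 8:59 PM − 11:00 = 9:59 AM UTC on May 8.
Add 5 hours and 20 minutes flight time → 3:19 PM UTC.
Isla Perdida is UTC+10:00, so local arrival = 3:19 PM + 10:00 = 1:19 AM on May 9.
Layover = 5:19 AM − 1:19 AM = 4 hours.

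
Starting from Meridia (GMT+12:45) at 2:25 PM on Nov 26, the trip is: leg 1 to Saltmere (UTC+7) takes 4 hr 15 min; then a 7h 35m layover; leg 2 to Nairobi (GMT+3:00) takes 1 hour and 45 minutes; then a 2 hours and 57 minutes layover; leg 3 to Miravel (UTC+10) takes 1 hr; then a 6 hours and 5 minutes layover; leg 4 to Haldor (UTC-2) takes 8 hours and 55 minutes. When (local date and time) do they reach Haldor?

Convert departure to UTC: 2:25 PM − 12:45 = 1:40 AM UTC on Nov 26.
Add 4 hours 15 minutes leg 1 → 5:55 AM UTC.
Add 7 hours and 35 minutes layover in Saltmere → 1:30 PM UTC.
Add 1 hour 45 minutes leg 2 → 3:15 PM UTC.
Add 2 hours and 57 minutes layover in Nairobi → 6:12 PM UTC.
Add 1 hour leg 3 → 7:12 PM UTC.
Add 6 hours 5 minutes layover in Miravel → 1:17 AM UTC (Nov 27).
Add 8 hours and 55 minutes leg 4 → 10:12 AM UTC.
Haldor is UTC−2:00, so local arrival = 10:12 AM − 2:00 = 8:12 AM on Nov 27.

8:12 AM on November 27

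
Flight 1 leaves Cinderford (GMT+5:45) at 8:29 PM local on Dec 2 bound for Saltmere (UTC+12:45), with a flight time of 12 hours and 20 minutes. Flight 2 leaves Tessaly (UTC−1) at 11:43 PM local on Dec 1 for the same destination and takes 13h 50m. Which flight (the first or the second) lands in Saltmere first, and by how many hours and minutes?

Flight 1 in UTC: 8:29 PM − 5:45 = 2:44 PM on Dec 2.
+12 hours 20 minutes → arrive 3:04 AM UTC on Dec 3.
Flight 2 in UTC: 11:43 PM + 1:00 = 12:43 AM on Dec 2.
+13 hours 50 minutes → arrive 2:33 PM UTC on Dec 2.
Flight 2 lands earlier by 12 hours 31 minutes.

the second, by 12 hours 31 minutes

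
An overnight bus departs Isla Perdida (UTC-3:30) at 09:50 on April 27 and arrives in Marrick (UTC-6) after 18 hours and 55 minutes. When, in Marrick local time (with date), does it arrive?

02:15 on Apr 28

Marrick is 2:30 behind Isla Perdida.
After 18 hours and 55 minutes it is 04:45 (Apr 28) in Isla Perdida.
Shift by the zone difference: 04:45 − 2:30 = 02:15 on Apr 28 in Marrick.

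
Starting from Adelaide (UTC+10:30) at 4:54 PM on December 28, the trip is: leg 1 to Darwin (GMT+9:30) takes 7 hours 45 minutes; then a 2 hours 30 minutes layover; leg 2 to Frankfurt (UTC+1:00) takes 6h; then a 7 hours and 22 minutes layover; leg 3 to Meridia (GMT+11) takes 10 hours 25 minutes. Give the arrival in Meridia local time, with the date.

3:26 AM on December 30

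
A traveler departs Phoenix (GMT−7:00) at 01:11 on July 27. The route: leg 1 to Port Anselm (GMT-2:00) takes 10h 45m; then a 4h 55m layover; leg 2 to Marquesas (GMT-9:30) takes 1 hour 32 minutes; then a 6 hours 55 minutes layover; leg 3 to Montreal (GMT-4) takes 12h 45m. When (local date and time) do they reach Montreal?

17:03 on Jul 28

Convert departure to UTC: 01:11 + 7:00 = 08:11 UTC on Jul 27.
Add 10 hours and 45 minutes leg 1 → 18:56 UTC.
Add 4 hours 55 minutes layover in Port Anselm → 23:51 UTC.
Add 1 hour 32 minutes leg 2 → 01:23 UTC (Jul 28).
Add 6 hours and 55 minutes layover in Marquesas → 08:18 UTC.
Add 12 hours and 45 minutes leg 3 → 21:03 UTC.
Montreal is UTC−4:00, so local arrival = 21:03 − 4:00 = 17:03 on Jul 28.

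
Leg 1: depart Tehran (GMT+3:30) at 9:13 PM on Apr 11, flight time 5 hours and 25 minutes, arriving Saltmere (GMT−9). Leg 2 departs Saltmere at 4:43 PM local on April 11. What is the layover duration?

2 hours 35 minutes

Convert departure to UTC: 9:13 PM − 3:30 = 5:43 PM UTC on Apr 11.
Add 5 hours 25 minutes flight time → 11:08 PM UTC.
Saltmere is UTC−9:00, so local arrival = 11:08 PM − 9:00 = 2:08 PM on Apr 11.
Layover = 4:43 PM − 2:08 PM = 2 hours 35 minutes.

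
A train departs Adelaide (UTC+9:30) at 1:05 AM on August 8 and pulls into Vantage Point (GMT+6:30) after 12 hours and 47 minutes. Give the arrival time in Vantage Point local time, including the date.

10:52 AM on Aug 8

Convert departure to UTC: 1:05 AM − 9:30 = 3:35 PM UTC on Aug 7.
Add 12 hours and 47 minutes travel time → 4:22 AM UTC (Aug 8).
Vantage Point is UTC+6:30, so local arrival = 4:22 AM + 6:30 = 10:52 AM on Aug 8.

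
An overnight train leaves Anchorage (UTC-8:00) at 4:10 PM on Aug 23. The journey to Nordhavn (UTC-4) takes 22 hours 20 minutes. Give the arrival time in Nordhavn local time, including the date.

Convert departure to UTC: 4:10 PM + 8:00 = 12:10 AM UTC on Aug 24.
Add 22 hours 20 minutes travel time → 10:30 PM UTC.
Nordhavn is UTC−4:00, so local arrival = 10:30 PM − 4:00 = 6:30 PM on Aug 24.

6:30 PM on August 24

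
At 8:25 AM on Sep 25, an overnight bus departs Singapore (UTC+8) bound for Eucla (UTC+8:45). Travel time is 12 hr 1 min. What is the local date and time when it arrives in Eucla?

Convert departure to UTC: 8:25 AM − 8:00 = 12:25 AM UTC on Sep 25.
Add 12 hours 1 minute travel time → 12:26 PM UTC.
Eucla is UTC+8:45, so local arrival = 12:26 PM + 8:45 = 9:11 PM on Sep 25.

9:11 PM on September 25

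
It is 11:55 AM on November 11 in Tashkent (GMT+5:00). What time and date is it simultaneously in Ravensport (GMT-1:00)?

5:55 AM on November 11

In UTC: 11:55 AM − 5:00 = 6:55 AM on Nov 11.
Ravensport is UTC−1:00: 6:55 AM − 1:00 = 5:55 AM on Nov 11.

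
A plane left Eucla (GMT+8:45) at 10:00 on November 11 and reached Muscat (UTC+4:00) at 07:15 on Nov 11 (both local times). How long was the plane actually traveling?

Departure in UTC: 10:00 − 8:45 = 01:15 on Nov 11.
Arrival in UTC: 07:15 − 4:00 = 03:15 on Nov 11.
Elapsed = 03:15 − 01:15 = 2 hours.

2 hours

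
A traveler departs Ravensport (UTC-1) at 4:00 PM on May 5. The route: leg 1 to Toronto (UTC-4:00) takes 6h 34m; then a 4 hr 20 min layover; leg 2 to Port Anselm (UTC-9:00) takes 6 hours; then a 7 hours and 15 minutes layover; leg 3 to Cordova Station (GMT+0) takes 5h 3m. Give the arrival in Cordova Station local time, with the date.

10:12 PM on May 6

Convert departure to UTC: 4:00 PM + 1:00 = 5:00 PM UTC on May 5.
Add 6 hours and 34 minutes leg 1 → 11:34 PM UTC.
Add 4 hours and 20 minutes layover in Toronto → 3:54 AM UTC (May 6).
Add 6 hours leg 2 → 9:54 AM UTC.
Add 7 hours 15 minutes layover in Port Anselm → 5:09 PM UTC.
Add 5 hours 3 minutes leg 3 → 10:12 PM UTC.
Cordova Station is UTC+0, so local arrival is the same: 10:12 PM on May 6.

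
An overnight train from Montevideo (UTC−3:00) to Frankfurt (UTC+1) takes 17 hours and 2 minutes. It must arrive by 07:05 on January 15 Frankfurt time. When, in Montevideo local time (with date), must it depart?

Target arrival in UTC: 07:05 − 1:00 = 06:05 on Jan 15.
Subtract 17 hours and 2 minutes → departure 13:03 UTC on Jan 14.
Montevideo is UTC−3:00: 13:03 − 3:00 = 10:03 on Jan 14.

10:03 on January 14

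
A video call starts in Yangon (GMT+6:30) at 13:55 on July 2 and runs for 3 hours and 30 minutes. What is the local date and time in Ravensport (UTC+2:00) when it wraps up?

Convert start to UTC: 13:55 − 6:30 = 07:25 UTC on Jul 2.
Add 3 hours and 30 minutes duration → 10:55 UTC.
Ravensport is UTC+2:00, so local end time = 10:55 + 2:00 = 12:55 on Jul 2.

12:55 on Jul 2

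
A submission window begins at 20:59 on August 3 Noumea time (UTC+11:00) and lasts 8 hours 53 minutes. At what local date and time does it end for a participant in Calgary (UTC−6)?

Convert start to UTC: 20:59 − 11:00 = 09:59 UTC on Aug 3.
Add 8 hours and 53 minutes duration → 18:52 UTC.
Calgary is UTC−6:00, so local end time = 18:52 − 6:00 = 12:52 on Aug 3.

12:52 on Aug 3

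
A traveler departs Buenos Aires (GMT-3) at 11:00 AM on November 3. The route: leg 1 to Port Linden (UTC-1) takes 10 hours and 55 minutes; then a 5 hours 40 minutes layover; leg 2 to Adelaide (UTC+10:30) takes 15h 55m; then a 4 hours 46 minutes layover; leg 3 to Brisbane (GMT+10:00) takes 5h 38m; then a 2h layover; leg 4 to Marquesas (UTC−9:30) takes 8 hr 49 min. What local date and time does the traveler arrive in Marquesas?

Convert departure to UTC: 11:00 AM + 3:00 = 2:00 PM UTC on Nov 3.
Add 10 hours 55 minutes leg 1 → 12:55 AM UTC (Nov 4).
Add 5 hours and 40 minutes layover in Port Linden → 6:35 AM UTC.
Add 15 hours and 55 minutes leg 2 → 10:30 PM UTC.
Add 4 hours 46 minutes layover in Adelaide → 3:16 AM UTC (Nov 5).
Add 5 hours and 38 minutes leg 3 → 8:54 AM UTC.
Add 2 hours layover in Brisbane → 10:54 AM UTC.
Add 8 hours and 49 minutes leg 4 → 7:43 PM UTC.
Marquesas is UTC−9:30, so local arrival = 7:43 PM − 9:30 = 10:13 AM on Nov 5.

10:13 AM on Nov 5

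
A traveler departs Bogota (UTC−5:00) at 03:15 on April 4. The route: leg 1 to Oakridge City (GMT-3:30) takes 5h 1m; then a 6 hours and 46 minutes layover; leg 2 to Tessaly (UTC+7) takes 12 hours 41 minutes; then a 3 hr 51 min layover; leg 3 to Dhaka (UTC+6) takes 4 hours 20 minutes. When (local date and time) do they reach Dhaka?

22:54 on Apr 5

Convert departure to UTC: 03:15 + 5:00 = 08:15 UTC on Apr 4.
Add 5 hours 1 minute leg 1 → 13:16 UTC.
Add 6 hours and 46 minutes layover in Oakridge City → 20:02 UTC.
Add 12 hours and 41 minutes leg 2 → 08:43 UTC (Apr 5).
Add 3 hours 51 minutes layover in Tessaly → 12:34 UTC.
Add 4 hours 20 minutes leg 3 → 16:54 UTC.
Dhaka is UTC+6:00, so local arrival = 16:54 + 6:00 = 22:54 on Apr 5.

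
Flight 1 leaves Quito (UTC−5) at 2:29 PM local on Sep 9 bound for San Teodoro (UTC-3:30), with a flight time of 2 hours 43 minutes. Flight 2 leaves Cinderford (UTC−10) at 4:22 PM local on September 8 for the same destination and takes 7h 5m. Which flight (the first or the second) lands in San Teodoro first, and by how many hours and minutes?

Flight 1 in UTC: 2:29 PM + 5:00 = 7:29 PM on Sep 9.
+2 hours 43 minutes → arrive 10:12 PM UTC on Sep 9.
Flight 2 in UTC: 4:22 PM + 10:00 = 2:22 AM on Sep 9.
+7 hours and 5 minutes → arrive 9:27 AM UTC on Sep 9.
Flight 2 lands earlier by 12 hours 45 minutes.

the second, by 12 hours 45 minutes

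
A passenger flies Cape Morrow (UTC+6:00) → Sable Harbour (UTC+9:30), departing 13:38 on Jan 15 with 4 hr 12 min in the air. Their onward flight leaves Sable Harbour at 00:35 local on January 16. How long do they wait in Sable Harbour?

3 hours 15 minutes

Convert departure to UTC: 13:38 − 6:00 = 07:38 UTC on Jan 15.
Add 4 hours 12 minutes flight time → 11:50 UTC.
Sable Harbour is UTC+9:30, so local arrival = 11:50 + 9:30 = 21:20 on Jan 15.
Layover = 00:35 − 21:20 (+1 day) = 3 hours 15 minutes.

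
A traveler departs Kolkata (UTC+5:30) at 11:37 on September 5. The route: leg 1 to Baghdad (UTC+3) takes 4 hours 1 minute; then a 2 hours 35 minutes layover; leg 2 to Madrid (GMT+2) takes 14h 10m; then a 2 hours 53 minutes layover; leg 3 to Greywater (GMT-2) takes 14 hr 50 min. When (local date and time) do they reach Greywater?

Convert departure to UTC: 11:37 − 5:30 = 06:07 UTC on Sep 5.
Add 4 hours 1 minute leg 1 → 10:08 UTC.
Add 2 hours 35 minutes layover in Baghdad → 12:43 UTC.
Add 14 hours 10 minutes leg 2 → 02:53 UTC (Sep 6).
Add 2 hours 53 minutes layover in Madrid → 05:46 UTC.
Add 14 hours and 50 minutes leg 3 → 20:36 UTC.
Greywater is UTC−2:00, so local arrival = 20:36 − 2:00 = 18:36 on Sep 6.

18:36 on Sep 6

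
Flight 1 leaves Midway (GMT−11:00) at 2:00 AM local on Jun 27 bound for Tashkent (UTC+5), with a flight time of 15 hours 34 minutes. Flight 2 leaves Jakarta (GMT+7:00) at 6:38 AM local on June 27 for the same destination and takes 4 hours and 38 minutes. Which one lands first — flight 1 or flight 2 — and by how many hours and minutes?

Flight 1 in UTC: 2:00 AM + 11:00 = 1:00 PM on Jun 27.
+15 hours and 34 minutes → arrive 4:34 AM UTC on Jun 28.
Flight 2 in UTC: 6:38 AM − 7:00 = 11:38 PM on Jun 26.
+4 hours and 38 minutes → arrive 4:16 AM UTC on Jun 27.
Flight 2 lands earlier by 24 hours 18 minutes.

the second, by 24 hours 18 minutes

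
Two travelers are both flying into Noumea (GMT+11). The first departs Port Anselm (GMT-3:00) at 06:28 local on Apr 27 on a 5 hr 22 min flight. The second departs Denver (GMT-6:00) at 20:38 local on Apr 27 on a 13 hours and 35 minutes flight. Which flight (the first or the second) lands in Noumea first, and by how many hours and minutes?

the first, by 25 hours 23 minutes

Flight 1 in UTC: 06:28 + 3:00 = 09:28 on Apr 27.
+5 hours and 22 minutes → arrive 14:50 UTC on Apr 27.
Flight 2 in UTC: 20:38 + 6:00 = 02:38 on Apr 28.
+13 hours and 35 minutes → arrive 16:13 UTC on Apr 28.
Flight 1 lands earlier by 25 hours 23 minutes.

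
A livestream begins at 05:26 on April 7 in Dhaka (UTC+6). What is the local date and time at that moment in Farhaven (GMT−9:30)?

13:56 on Apr 6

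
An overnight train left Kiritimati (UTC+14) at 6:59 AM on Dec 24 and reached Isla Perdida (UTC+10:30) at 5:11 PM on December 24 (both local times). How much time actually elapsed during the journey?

Departure in UTC: 6:59 AM − 14:00 = 4:59 PM on Dec 23.
Arrival in UTC: 5:11 PM − 10:30 = 6:41 AM on Dec 24.
Elapsed = 6:41 AM − 4:59 PM (+1 day) = 13 hours 42 minutes.

13 hours 42 minutes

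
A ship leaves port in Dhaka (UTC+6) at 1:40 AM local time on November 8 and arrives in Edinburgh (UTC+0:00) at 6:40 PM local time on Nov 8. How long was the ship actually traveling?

23 hours

Departure in UTC: 1:40 AM − 6:00 = 7:40 PM on Nov 7.
Arrival is already UTC: 6:40 PM on Nov 8.
Elapsed = 6:40 PM − 7:40 PM (+1 day) = 23 hours.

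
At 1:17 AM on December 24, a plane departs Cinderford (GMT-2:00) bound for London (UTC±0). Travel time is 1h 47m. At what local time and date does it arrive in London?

Convert departure to UTC: 1:17 AM + 2:00 = 3:17 AM UTC on Dec 24.
Add 1 hour and 47 minutes travel time → 5:04 AM UTC.
London is UTC+0, so local arrival is the same: 5:04 AM on Dec 24.

5:04 AM on December 24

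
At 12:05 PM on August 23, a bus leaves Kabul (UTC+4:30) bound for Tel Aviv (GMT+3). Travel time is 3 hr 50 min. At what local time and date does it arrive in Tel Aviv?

2:25 PM on August 23

Convert departure to UTC: 12:05 PM − 4:30 = 7:35 AM UTC on Aug 23.
Add 3 hours 50 minutes travel time → 11:25 AM UTC.
Tel Aviv is UTC+3:00, so local arrival = 11:25 AM + 3:00 = 2:25 PM on Aug 23.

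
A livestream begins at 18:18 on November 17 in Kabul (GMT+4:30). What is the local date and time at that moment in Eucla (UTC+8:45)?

22:33 on Nov 17

In UTC: 18:18 − 4:30 = 13:48 on Nov 17.
Eucla is UTC+8:45: 13:48 + 8:45 = 22:33 on Nov 17.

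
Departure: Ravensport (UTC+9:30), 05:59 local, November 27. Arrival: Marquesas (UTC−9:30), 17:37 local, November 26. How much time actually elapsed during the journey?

6 hours 38 minutes

Departure in UTC: 05:59 − 9:30 = 20:29 on Nov 26.
Arrival in UTC: 17:37 + 9:30 = 03:07 on Nov 27.
Elapsed = 03:07 − 20:29 (+1 day) = 6 hours 38 minutes.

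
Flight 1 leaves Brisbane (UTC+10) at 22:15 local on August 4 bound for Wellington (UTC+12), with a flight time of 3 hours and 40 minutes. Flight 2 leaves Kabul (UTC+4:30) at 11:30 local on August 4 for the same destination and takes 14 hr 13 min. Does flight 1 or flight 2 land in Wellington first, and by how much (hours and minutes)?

Flight 1 in UTC: 22:15 − 10:00 = 12:15 on Aug 4.
+3 hours 40 minutes → arrive 15:55 UTC on Aug 4.
Flight 2 in UTC: 11:30 − 4:30 = 07:00 on Aug 4.
+14 hours and 13 minutes → arrive 21:13 UTC on Aug 4.
Flight 1 lands earlier by 5 hours 18 minutes.

the first, by 5 hours 18 minutes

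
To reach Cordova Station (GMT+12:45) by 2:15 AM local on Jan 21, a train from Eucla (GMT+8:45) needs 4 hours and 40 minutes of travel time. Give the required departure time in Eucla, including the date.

5:35 PM on January 20

Target arrival in UTC: 2:15 AM − 12:45 = 1:30 PM on Jan 20.
Subtract 4 hours 40 minutes → departure 8:50 AM UTC on Jan 20.
Eucla is UTC+8:45: 8:50 AM + 8:45 = 5:35 PM on Jan 20.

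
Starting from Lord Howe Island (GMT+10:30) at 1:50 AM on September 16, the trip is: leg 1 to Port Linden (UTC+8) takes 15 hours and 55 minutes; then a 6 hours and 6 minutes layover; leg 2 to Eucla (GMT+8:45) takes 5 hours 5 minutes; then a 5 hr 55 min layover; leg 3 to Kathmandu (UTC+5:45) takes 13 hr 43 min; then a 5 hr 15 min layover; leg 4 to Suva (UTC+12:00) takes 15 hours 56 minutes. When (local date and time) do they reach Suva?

11:15 PM on Sep 18

Convert departure to UTC: 1:50 AM − 10:30 = 3:20 PM UTC on Sep 15.
Add 15 hours and 55 minutes leg 1 → 7:15 AM UTC (Sep 16).
Add 6 hours 6 minutes layover in Port Linden → 1:21 PM UTC.
Add 5 hours and 5 minutes leg 2 → 6:26 PM UTC.
Add 5 hours and 55 minutes layover in Eucla → 12:21 AM UTC (Sep 17).
Add 13 hours 43 minutes leg 3 → 2:04 PM UTC.
Add 5 hours 15 minutes layover in Kathmandu → 7:19 PM UTC.
Add 15 hours and 56 minutes leg 4 → 11:15 AM UTC (Sep 18).
Suva is UTC+12:00, so local arrival = 11:15 AM + 12:00 = 11:15 PM on Sep 18.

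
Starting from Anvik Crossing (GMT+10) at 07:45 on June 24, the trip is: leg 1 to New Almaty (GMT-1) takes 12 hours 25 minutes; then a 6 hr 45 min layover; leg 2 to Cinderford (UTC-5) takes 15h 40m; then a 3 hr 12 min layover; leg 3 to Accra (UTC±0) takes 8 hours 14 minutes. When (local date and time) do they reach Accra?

Convert departure to UTC: 07:45 − 10:00 = 21:45 UTC on Jun 23.
Add 12 hours and 25 minutes leg 1 → 10:10 UTC (Jun 24).
Add 6 hours 45 minutes layover in New Almaty → 16:55 UTC.
Add 15 hours and 40 minutes leg 2 → 08:35 UTC (Jun 25).
Add 3 hours 12 minutes layover in Cinderford → 11:47 UTC.
Add 8 hours 14 minutes leg 3 → 20:01 UTC.
Accra is UTC+0, so local arrival is the same: 20:01 on Jun 25.

20:01 on June 25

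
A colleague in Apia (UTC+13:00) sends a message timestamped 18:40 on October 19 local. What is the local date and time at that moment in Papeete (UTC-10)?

19:40 on Oct 18

In UTC: 18:40 − 13:00 = 05:40 on Oct 19.
Papeete is UTC−10:00: 05:40 − 10:00 = 19:40 on Oct 18.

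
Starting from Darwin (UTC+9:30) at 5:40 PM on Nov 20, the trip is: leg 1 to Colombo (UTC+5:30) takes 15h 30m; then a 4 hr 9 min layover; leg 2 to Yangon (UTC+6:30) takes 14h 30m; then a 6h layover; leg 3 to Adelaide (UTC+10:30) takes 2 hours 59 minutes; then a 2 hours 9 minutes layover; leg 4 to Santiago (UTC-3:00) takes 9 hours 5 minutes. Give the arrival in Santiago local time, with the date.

Convert departure to UTC: 5:40 PM − 9:30 = 8:10 AM UTC on Nov 20.
Add 15 hours 30 minutes leg 1 → 11:40 PM UTC.
Add 4 hours and 9 minutes layover in Colombo → 3:49 AM UTC (Nov 21).
Add 14 hours 30 minutes leg 2 → 6:19 PM UTC.
Add 6 hours layover in Yangon → 12:19 AM UTC (Nov 22).
Add 2 hours 59 minutes leg 3 → 3:18 AM UTC.
Add 2 hours 9 minutes layover in Adelaide → 5:27 AM UTC.
Add 9 hours and 5 minutes leg 4 → 2:32 PM UTC.
Santiago is UTC−3:00, so local arrival = 2:32 PM − 3:00 = 11:32 AM on Nov 22.

11:32 AM on November 22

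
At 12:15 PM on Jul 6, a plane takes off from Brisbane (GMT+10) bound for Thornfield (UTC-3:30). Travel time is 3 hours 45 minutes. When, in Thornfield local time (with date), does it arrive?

Convert departure to UTC: 12:15 PM − 10:00 = 2:15 AM UTC on Jul 6.
Add 3 hours 45 minutes travel time → 6:00 AM UTC.
Thornfield is UTC−3:30, so local arrival = 6:00 AM − 3:30 = 2:30 AM on Jul 6.

2:30 AM on July 6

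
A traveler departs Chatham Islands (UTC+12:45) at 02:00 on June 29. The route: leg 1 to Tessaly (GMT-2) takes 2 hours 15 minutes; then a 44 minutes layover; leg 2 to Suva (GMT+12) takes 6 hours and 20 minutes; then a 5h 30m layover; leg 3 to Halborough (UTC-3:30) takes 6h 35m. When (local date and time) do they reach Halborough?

07:09 on June 29

Convert departure to UTC: 02:00 − 12:45 = 13:15 UTC on Jun 28.
Add 2 hours and 15 minutes leg 1 → 15:30 UTC.
Add 44 minutes layover in Tessaly → 16:14 UTC.
Add 6 hours 20 minutes leg 2 → 22:34 UTC.
Add 5 hours and 30 minutes layover in Suva → 04:04 UTC (Jun 29).
Add 6 hours 35 minutes leg 3 → 10:39 UTC.
Halborough is UTC−3:30, so local arrival = 10:39 − 3:30 = 07:09 on Jun 29.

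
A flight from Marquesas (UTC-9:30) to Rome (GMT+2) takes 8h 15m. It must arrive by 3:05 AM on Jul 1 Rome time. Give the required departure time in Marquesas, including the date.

Target arrival in UTC: 3:05 AM − 2:00 = 1:05 AM on Jul 1.
Subtract 8 hours 15 minutes → departure 4:50 PM UTC on Jun 30.
Marquesas is UTC−9:30: 4:50 PM − 9:30 = 7:20 AM on Jun 30.

7:20 AM on Jun 30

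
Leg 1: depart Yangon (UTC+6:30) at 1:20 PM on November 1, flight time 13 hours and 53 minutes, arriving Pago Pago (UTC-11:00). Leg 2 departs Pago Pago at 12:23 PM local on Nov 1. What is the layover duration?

Convert departure to UTC: 1:20 PM − 6:30 = 6:50 AM UTC on Nov 1.
Add 13 hours and 53 minutes flight time → 8:43 PM UTC.
Pago Pago is UTC−11:00, so local arrival = 8:43 PM − 11:00 = 9:43 AM on Nov 1.
Layover = 12:23 PM − 9:43 AM = 2 hours 40 minutes.

2 hours 40 minutes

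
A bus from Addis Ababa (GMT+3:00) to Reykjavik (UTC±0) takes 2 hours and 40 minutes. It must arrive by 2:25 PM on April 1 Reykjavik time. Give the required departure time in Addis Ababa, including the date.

2:45 PM on April 1

Target arrival is already UTC: 2:25 PM on Apr 1.
Subtract 2 hours 40 minutes → departure 11:45 AM UTC on Apr 1.
Addis Ababa is UTC+3:00: 11:45 AM + 3:00 = 2:45 PM on Apr 1.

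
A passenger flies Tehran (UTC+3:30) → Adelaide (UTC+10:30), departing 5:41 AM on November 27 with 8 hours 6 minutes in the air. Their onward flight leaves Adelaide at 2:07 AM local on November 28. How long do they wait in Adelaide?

5 hours 20 minutes

Convert departure to UTC: 5:41 AM − 3:30 = 2:11 AM UTC on Nov 27.
Add 8 hours 6 minutes flight time → 10:17 AM UTC.
Adelaide is UTC+10:30, so local arrival = 10:17 AM + 10:30 = 8:47 PM on Nov 27.
Layover = 2:07 AM − 8:47 PM (+1 day) = 5 hours 20 minutes.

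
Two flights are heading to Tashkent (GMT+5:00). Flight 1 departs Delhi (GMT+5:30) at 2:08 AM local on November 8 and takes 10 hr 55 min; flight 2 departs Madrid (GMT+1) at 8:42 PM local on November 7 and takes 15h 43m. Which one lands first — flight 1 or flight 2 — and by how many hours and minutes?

Flight 1 in UTC: 2:08 AM − 5:30 = 8:38 PM on Nov 7.
+10 hours and 55 minutes → arrive 7:33 AM UTC on Nov 8.
Flight 2 in UTC: 8:42 PM − 1:00 = 7:42 PM on Nov 7.
+15 hours 43 minutes → arrive 11:25 AM UTC on Nov 8.
Flight 1 lands earlier by 3 hours 52 minutes.

the first, by 3 hours 52 minutes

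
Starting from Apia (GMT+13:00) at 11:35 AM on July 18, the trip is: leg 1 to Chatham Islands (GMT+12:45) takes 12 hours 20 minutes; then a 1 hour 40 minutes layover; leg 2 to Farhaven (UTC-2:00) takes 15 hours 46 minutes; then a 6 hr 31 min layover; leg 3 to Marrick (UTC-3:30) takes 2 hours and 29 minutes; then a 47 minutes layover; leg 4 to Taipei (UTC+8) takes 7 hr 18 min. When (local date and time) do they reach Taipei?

5:26 AM on July 20

Convert departure to UTC: 11:35 AM − 13:00 = 10:35 PM UTC on Jul 17.
Add 12 hours and 20 minutes leg 1 → 10:55 AM UTC (Jul 18).
Add 1 hour and 40 minutes layover in Chatham Islands → 12:35 PM UTC.
Add 15 hours and 46 minutes leg 2 → 4:21 AM UTC (Jul 19).
Add 6 hours and 31 minutes layover in Farhaven → 10:52 AM UTC.
Add 2 hours and 29 minutes leg 3 → 1:21 PM UTC.
Add 47 minutes layover in Marrick → 2:08 PM UTC.
Add 7 hours 18 minutes leg 4 → 9:26 PM UTC.
Taipei is UTC+8:00, so local arrival = 9:26 PM + 8:00 = 5:26 AM on Jul 20.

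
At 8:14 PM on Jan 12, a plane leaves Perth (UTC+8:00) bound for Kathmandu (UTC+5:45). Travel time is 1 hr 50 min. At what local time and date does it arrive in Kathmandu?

7:49 PM on January 12

Convert departure to UTC: 8:14 PM − 8:00 = 12:14 PM UTC on Jan 12.
Add 1 hour and 50 minutes travel time → 2:04 PM UTC.
Kathmandu is UTC+5:45, so local arrival = 2:04 PM + 5:45 = 7:49 PM on Jan 12.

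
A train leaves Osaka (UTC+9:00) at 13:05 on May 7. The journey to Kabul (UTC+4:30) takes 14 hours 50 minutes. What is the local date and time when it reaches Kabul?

Convert departure to UTC: 13:05 − 9:00 = 04:05 UTC on May 7.
Add 14 hours 50 minutes travel time → 18:55 UTC.
Kabul is UTC+4:30, so local arrival = 18:55 + 4:30 = 23:25 on May 7.

23:25 on May 7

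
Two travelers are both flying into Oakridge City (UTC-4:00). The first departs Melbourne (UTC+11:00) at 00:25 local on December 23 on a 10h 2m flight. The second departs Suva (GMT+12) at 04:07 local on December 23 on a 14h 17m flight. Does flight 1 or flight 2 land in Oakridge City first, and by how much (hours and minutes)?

the first, by 6 hours 57 minutes

Flight 1 in UTC: 00:25 − 11:00 = 13:25 on Dec 22.
+10 hours and 2 minutes → arrive 23:27 UTC on Dec 22.
Flight 2 in UTC: 04:07 − 12:00 = 16:07 on Dec 22.
+14 hours 17 minutes → arrive 06:24 UTC on Dec 23.
Flight 1 lands earlier by 6 hours 57 minutes.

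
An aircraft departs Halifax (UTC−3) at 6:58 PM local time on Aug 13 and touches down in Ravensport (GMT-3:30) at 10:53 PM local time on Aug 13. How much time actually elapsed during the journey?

4 hours 25 minutes

Departure in UTC: 6:58 PM + 3:00 = 9:58 PM on Aug 13.
Arrival in UTC: 10:53 PM + 3:30 = 2:23 AM on Aug 14.
Elapsed = 2:23 AM − 9:58 PM (+1 day) = 4 hours 25 minutes.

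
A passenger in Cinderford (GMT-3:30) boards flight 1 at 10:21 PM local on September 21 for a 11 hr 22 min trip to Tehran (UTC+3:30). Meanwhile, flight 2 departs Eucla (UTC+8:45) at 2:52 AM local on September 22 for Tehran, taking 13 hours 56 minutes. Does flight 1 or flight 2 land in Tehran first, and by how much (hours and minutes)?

the second, by 5 hours 10 minutes

Flight 1 in UTC: 10:21 PM + 3:30 = 1:51 AM on Sep 22.
+11 hours and 22 minutes → arrive 1:13 PM UTC on Sep 22.
Flight 2 in UTC: 2:52 AM − 8:45 = 6:07 PM on Sep 21.
+13 hours 56 minutes → arrive 8:03 AM UTC on Sep 22.
Flight 2 lands earlier by 5 hours 10 minutes.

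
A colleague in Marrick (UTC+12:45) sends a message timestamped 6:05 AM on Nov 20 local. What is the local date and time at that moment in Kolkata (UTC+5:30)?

10:50 PM on November 19

In UTC: 6:05 AM − 12:45 = 5:20 PM on Nov 19.
Kolkata is UTC+5:30: 5:20 PM + 5:30 = 10:50 PM on Nov 19.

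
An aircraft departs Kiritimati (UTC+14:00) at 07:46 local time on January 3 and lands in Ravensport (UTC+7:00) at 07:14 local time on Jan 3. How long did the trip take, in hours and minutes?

6 hours 28 minutes

Ravensport is 7:00 behind Kiritimati.
Clock-face elapsed time (ignoring zones) is −32 minutes.
Actual elapsed = −32 minutes + 7:00 = 6 hours 28 minutes.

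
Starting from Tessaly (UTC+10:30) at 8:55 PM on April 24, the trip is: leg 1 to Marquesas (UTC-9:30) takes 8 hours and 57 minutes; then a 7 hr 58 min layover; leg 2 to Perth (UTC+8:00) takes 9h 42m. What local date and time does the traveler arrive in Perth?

9:02 PM on Apr 25

Convert departure to UTC: 8:55 PM − 10:30 = 10:25 AM UTC on Apr 24.
Add 8 hours 57 minutes leg 1 → 7:22 PM UTC.
Add 7 hours 58 minutes layover in Marquesas → 3:20 AM UTC (Apr 25).
Add 9 hours 42 minutes leg 2 → 1:02 PM UTC.
Perth is UTC+8:00, so local arrival = 1:02 PM + 8:00 = 9:02 PM on Apr 25.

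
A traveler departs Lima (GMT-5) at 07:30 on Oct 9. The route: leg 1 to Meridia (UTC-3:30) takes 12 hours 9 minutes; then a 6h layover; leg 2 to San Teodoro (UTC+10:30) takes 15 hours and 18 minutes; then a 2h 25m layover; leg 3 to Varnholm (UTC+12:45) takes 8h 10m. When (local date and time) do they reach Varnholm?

Convert departure to UTC: 07:30 + 5:00 = 12:30 UTC on Oct 9.
Add 12 hours 9 minutes leg 1 → 00:39 UTC (Oct 10).
Add 6 hours layover in Meridia → 06:39 UTC.
Add 15 hours 18 minutes leg 2 → 21:57 UTC.
Add 2 hours and 25 minutes layover in San Teodoro → 00:22 UTC (Oct 11).
Add 8 hours 10 minutes leg 3 → 08:32 UTC.
Varnholm is UTC+12:45, so local arrival = 08:32 + 12:45 = 21:17 on Oct 11.

21:17 on October 11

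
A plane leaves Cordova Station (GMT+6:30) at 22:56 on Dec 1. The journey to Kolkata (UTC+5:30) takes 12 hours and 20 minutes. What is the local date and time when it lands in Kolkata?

10:16 on December 2

Convert departure to UTC: 22:56 − 6:30 = 16:26 UTC on Dec 1.
Add 12 hours and 20 minutes travel time → 04:46 UTC (Dec 2).
Kolkata is UTC+5:30, so local arrival = 04:46 + 5:30 = 10:16 on Dec 2.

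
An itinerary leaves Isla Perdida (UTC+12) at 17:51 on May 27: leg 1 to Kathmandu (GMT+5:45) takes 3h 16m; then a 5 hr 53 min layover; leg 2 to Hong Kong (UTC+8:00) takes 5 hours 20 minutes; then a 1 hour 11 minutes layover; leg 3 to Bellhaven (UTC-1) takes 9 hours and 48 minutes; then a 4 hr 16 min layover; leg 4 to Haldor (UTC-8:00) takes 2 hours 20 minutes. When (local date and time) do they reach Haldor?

05:55 on May 28

Convert departure to UTC: 17:51 − 12:00 = 05:51 UTC on May 27.
Add 3 hours and 16 minutes leg 1 → 09:07 UTC.
Add 5 hours and 53 minutes layover in Kathmandu → 15:00 UTC.
Add 5 hours and 20 minutes leg 2 → 20:20 UTC.
Add 1 hour and 11 minutes layover in Hong Kong → 21:31 UTC.
Add 9 hours 48 minutes leg 3 → 07:19 UTC (May 28).
Add 4 hours and 16 minutes layover in Bellhaven → 11:35 UTC.
Add 2 hours 20 minutes leg 4 → 13:55 UTC.
Haldor is UTC−8:00, so local arrival = 13:55 − 8:00 = 05:55 on May 28.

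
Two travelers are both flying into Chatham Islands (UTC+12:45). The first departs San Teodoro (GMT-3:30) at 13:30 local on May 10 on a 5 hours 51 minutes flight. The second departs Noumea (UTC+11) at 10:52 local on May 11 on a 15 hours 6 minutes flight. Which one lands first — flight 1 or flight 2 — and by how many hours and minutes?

the first, by 16 hours 7 minutes

Flight 1 in UTC: 13:30 + 3:30 = 17:00 on May 10.
+5 hours and 51 minutes → arrive 22:51 UTC on May 10.
Flight 2 in UTC: 10:52 − 11:00 = 23:52 on May 10.
+15 hours 6 minutes → arrive 14:58 UTC on May 11.
Flight 1 lands earlier by 16 hours 7 minutes.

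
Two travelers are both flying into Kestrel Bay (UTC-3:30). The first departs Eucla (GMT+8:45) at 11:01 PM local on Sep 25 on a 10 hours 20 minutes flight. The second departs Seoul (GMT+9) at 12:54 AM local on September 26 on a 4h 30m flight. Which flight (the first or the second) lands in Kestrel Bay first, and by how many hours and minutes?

the second, by 4 hours 12 minutes

Flight 1 in UTC: 11:01 PM − 8:45 = 2:16 PM on Sep 25.
+10 hours 20 minutes → arrive 12:36 AM UTC on Sep 26.
Flight 2 in UTC: 12:54 AM − 9:00 = 3:54 PM on Sep 25.
+4 hours and 30 minutes → arrive 8:24 PM UTC on Sep 25.
Flight 2 lands earlier by 4 hours 12 minutes.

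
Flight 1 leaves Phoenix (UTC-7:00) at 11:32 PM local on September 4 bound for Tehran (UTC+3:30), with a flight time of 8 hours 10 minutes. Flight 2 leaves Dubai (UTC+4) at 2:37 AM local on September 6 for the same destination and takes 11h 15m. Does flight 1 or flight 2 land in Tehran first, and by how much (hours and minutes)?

Flight 1 in UTC: 11:32 PM + 7:00 = 6:32 AM on Sep 5.
+8 hours and 10 minutes → arrive 2:42 PM UTC on Sep 5.
Flight 2 in UTC: 2:37 AM − 4:00 = 10:37 PM on Sep 5.
+11 hours and 15 minutes → arrive 9:52 AM UTC on Sep 6.
Flight 1 lands earlier by 19 hours 10 minutes.

the first, by 19 hours 10 minutes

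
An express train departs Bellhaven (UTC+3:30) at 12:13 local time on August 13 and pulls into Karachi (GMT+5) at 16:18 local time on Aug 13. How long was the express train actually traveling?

2 hours 35 minutes

Departure in UTC: 12:13 − 3:30 = 08:43 on Aug 13.
Arrival in UTC: 16:18 − 5:00 = 11:18 on Aug 13.
Elapsed = 11:18 − 08:43 = 2 hours 35 minutes.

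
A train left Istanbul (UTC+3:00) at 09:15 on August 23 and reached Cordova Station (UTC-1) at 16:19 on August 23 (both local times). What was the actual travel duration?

11 hours 4 minutes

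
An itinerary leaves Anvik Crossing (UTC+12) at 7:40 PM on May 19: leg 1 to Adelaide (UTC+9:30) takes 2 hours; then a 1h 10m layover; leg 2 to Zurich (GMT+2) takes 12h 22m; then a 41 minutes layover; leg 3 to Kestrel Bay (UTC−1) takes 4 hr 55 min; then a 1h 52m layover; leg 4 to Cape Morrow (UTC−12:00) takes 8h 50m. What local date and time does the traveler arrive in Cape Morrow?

Convert departure to UTC: 7:40 PM − 12:00 = 7:40 AM UTC on May 19.
Add 2 hours leg 1 → 9:40 AM UTC.
Add 1 hour 10 minutes layover in Adelaide → 10:50 AM UTC.
Add 12 hours and 22 minutes leg 2 → 11:12 PM UTC.
Add 41 minutes layover in Zurich → 11:53 PM UTC.
Add 4 hours and 55 minutes leg 3 → 4:48 AM UTC (May 20).
Add 1 hour 52 minutes layover in Kestrel Bay → 6:40 AM UTC.
Add 8 hours 50 minutes leg 4 → 3:30 PM UTC.
Cape Morrow is UTC−12:00, so local arrival = 3:30 PM − 12:00 = 3:30 AM on May 20.

3:30 AM on May 20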